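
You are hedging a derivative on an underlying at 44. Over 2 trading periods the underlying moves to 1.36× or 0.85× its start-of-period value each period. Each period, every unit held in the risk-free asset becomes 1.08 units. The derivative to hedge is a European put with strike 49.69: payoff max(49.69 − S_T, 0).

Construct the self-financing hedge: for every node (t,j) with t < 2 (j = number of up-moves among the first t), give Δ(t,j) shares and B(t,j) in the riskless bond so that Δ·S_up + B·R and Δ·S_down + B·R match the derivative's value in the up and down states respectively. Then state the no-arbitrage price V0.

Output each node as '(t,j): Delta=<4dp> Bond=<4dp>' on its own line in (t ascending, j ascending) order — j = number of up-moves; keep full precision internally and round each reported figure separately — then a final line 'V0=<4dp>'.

The replicating-portfolio and risk-neutral prices coincide; use p* = (1.08−0.85)/(1.36−0.85) = 0.4510 for the latter.
Payoff layer (t=2): V(2,0)=17.9000, V(2,1)=0.0000, V(2,2)=0.0000
Node (1,0) S=37.4000: V=(p*·0.0000+(1−p*)·17.9000)/1.08=9.0995; Δ=(0.0000−17.9000)/(50.8640−31.7900)=-0.9385; B=V−Δ·S=44.1975
Node (1,1) S=59.8400: V=(p*·0.0000+(1−p*)·0.0000)/1.08=0.0000; Δ=(0.0000−0.0000)/(81.3824−50.8640)=0.0000; B=V−Δ·S=0.0000
Node (0,0) S=44.0000: V=(p*·0.0000+(1−p*)·9.0995)/1.08=4.6257; Δ=(0.0000−9.0995)/(59.8400−37.4000)=-0.4055; B=V−Δ·S=22.4679
The time-0 hedge costs 4.6257, which is the no-arbitrage price.

(0,0): Delta=-0.4055 Bond=22.4679
(1,0): Delta=-0.9385 Bond=44.1975
(1,1): Delta=0.0000 Bond=0.0000
V0=4.6257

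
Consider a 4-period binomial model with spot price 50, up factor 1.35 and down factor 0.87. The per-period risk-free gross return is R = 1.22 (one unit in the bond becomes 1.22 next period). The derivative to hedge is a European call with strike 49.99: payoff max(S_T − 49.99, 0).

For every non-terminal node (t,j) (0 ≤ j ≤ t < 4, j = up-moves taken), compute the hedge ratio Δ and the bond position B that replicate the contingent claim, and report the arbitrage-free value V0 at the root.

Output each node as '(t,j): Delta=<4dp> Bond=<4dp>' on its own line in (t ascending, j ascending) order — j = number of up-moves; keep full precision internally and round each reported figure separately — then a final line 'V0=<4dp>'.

No-arbitrage ⇒ martingale measure with p* = (R−d)/(u−d) = 0.7292.
Terminal values V(4,·): V(4,0)=0.0000, V(4,1)=0.0000, V(4,2)=18.9825, V(4,3)=57.0363, V(4,4)=116.0853
(3,0): S=32.9251. Δ = (V_up−V_dn)/(S_up−S_dn) = (0.0000−0.0000)/(44.4490−28.6449) = 0.0000. V = [p*·0.0000 + (1−p*)·0.0000]/1.22 = 0.0000. B = V − Δ·S = 0.0000.
(3,1): S=51.0907. Δ = (V_up−V_dn)/(S_up−S_dn) = (18.9825−0.0000)/(68.9725−44.4490) = 0.7741. V = [p*·18.9825 + (1−p*)·0.0000]/1.22 = 11.3454. B = V − Δ·S = -28.2015.
(3,2): S=79.2788. Δ = (V_up−V_dn)/(S_up−S_dn) = (57.0363−18.9825)/(107.0263−68.9725) = 1.0000. V = [p*·57.0363 + (1−p*)·18.9825]/1.22 = 38.3033. B = V − Δ·S = -40.9754.
(3,3): S=123.0188. Δ = (V_up−V_dn)/(S_up−S_dn) = (116.0853−57.0363)/(166.0753−107.0263) = 1.0000. V = [p*·116.0853 + (1−p*)·57.0363]/1.22 = 82.0433. B = V − Δ·S = -40.9754.
(2,0): S=37.8450. Δ = (V_up−V_dn)/(S_up−S_dn) = (11.3454−0.0000)/(51.0907−32.9252) = 0.6246. V = [p*·11.3454 + (1−p*)·0.0000]/1.22 = 6.7809. B = V − Δ·S = -16.8554.
(2,1): S=58.7250. Δ = (V_up−V_dn)/(S_up−S_dn) = (38.3033−11.3454)/(79.2788−51.0907) = 0.9564. V = [p*·38.3033 + (1−p*)·11.3454]/1.22 = 25.4117. B = V − Δ·S = -30.7507.
(2,2): S=91.1250. Δ = (V_up−V_dn)/(S_up−S_dn) = (82.0433−38.3033)/(123.0188−79.2788) = 1.0000. V = [p*·82.0433 + (1−p*)·38.3033]/1.22 = 57.5386. B = V − Δ·S = -33.5864.
(1,0): S=43.5000. Δ = (V_up−V_dn)/(S_up−S_dn) = (25.4117−6.7809)/(58.7250−37.8450) = 0.8923. V = [p*·25.4117 + (1−p*)·6.7809]/1.22 = 16.6933. B = V − Δ·S = -22.1208.
(1,1): S=67.5000. Δ = (V_up−V_dn)/(S_up−S_dn) = (57.5386−25.4117)/(91.1250−58.7250) = 0.9916. V = [p*·57.5386 + (1−p*)·25.4117]/1.22 = 40.0308. B = V − Δ·S = -26.9003.
(0,0): S=50.0000. Δ = (V_up−V_dn)/(S_up−S_dn) = (40.0308−16.6933)/(67.5000−43.5000) = 0.9724. V = [p*·40.0308 + (1−p*)·16.6933]/1.22 = 27.6313. B = V − Δ·S = -20.9884.
Each (Δ,B) replicates both successor values, so the strategy is self-financing and V0 is arbitrage-free.

(0,0): Delta=0.9724 Bond=-20.9884
(1,0): Delta=0.8923 Bond=-22.1208
(1,1): Delta=0.9916 Bond=-26.9003
(2,0): Delta=0.6246 Bond=-16.8554
(2,1): Delta=0.9564 Bond=-30.7507
(2,2): Delta=1.0000 Bond=-33.5864
(3,0): Delta=0.0000 Bond=0.0000
(3,1): Delta=0.7741 Bond=-28.2015
(3,2): Delta=1.0000 Bond=-40.9754
(3,3): Delta=1.0000 Bond=-40.9754
V0=27.6313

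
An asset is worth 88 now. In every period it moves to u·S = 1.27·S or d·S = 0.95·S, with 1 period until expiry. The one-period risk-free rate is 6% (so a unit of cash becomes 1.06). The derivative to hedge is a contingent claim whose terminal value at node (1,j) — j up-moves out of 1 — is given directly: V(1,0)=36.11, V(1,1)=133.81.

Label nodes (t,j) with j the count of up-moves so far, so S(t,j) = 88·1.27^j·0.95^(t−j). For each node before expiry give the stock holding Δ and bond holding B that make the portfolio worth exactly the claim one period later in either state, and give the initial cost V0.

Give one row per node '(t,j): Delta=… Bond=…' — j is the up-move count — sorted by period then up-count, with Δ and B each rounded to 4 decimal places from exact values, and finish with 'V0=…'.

(0,0): Delta=3.4695 Bond=-239.5631
V0=65.7494

Risk-neutral probability p* = (R−d)/(u−d) = (1.06−0.95)/(1.27−0.95) = 0.3438.
Payoff layer (t=1): V(1,0)=36.1100, V(1,1)=133.8100
Node (0,0) S=88.0000: V=(p*·133.8100+(1−p*)·36.1100)/1.06=65.7494; Δ=(133.8100−36.1100)/(111.7600−83.6000)=3.4695; B=V−Δ·S=-239.5631
Check: Δ(0,0)·S0 + B(0,0) = 65.7494 = V0.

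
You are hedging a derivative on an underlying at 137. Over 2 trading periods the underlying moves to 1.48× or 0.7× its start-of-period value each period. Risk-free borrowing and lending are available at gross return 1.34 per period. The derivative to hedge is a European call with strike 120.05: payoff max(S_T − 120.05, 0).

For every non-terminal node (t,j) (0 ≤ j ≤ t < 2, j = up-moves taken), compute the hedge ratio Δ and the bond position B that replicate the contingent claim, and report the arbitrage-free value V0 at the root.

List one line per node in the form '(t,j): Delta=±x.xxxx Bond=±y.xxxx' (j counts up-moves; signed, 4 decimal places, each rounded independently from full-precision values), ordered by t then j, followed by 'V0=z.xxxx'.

(0,0): Delta=0.9337 Bond=-56.8207
(1,0): Delta=0.2925 Bond=-14.6550
(1,1): Delta=1.0000 Bond=-89.5896
V0=71.0916

No-arbitrage ⇒ martingale measure with p* = (R−d)/(u−d) = 0.8205.
Terminal values V(2,·): V(2,0)=0.0000, V(2,1)=21.8820, V(2,2)=180.0348
Node (1,0) S=95.9000: V=(p*·21.8820+(1−p*)·0.0000)/1.34=13.3989; Δ=(21.8820−0.0000)/(141.9320−67.1300)=0.2925; B=V−Δ·S=-14.6550
Node (1,1) S=202.7600: V=(p*·180.0348+(1−p*)·21.8820)/1.34=113.1704; Δ=(180.0348−21.8820)/(300.0848−141.9320)=1.0000; B=V−Δ·S=-89.5896
Node (0,0) S=137.0000: V=(p*·113.1704+(1−p*)·13.3989)/1.34=71.0916; Δ=(113.1704−13.3989)/(202.7600−95.9000)=0.9337; B=V−Δ·S=-56.8207
Check: Δ(0,0)·S0 + B(0,0) = 71.0916 = V0.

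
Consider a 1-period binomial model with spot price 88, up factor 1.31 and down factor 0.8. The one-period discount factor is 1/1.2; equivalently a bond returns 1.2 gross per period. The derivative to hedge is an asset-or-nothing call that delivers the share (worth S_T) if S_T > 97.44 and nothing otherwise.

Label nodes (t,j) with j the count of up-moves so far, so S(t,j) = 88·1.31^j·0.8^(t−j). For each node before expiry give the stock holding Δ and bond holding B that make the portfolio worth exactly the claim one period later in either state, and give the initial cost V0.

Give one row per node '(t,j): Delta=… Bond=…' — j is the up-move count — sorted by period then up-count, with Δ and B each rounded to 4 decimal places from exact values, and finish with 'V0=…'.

Since d<R<u, set p* = (R−d)/(u−d) = 0.7843; price each node as the discounted p*-expectation of its children.
Payoff layer (t=1): V(1,0)=0.0000, V(1,1)=115.2800
Node (0,0) S=88.0000: V=(p*·115.2800+(1−p*)·0.0000)/1.2=75.3464; Δ=(115.2800−0.0000)/(115.2800−70.4000)=2.5686; B=V−Δ·S=-150.6928
Self-financing check: at every node Δ·S+B equals the discounted successor values.

(0,0): Delta=2.5686 Bond=-150.6928
V0=75.3464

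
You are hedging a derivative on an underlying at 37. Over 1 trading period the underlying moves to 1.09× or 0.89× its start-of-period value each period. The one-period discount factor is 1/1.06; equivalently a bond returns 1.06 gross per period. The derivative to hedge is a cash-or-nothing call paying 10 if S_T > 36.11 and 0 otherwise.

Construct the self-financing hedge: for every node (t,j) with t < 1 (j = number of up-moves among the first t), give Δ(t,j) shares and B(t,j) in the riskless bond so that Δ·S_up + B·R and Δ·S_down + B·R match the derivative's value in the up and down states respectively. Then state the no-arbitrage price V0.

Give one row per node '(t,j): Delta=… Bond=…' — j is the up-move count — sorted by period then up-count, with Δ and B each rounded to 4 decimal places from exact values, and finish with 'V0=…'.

Since d<R<u, set p* = (R−d)/(u−d) = 0.8500; price each node as the discounted p*-expectation of its children.
Terminal payoffs: V(1,0)=0.0000, V(1,1)=10.0000
  t=0,j=0: stock 37.0000 → up 40.3300 (V=10.0000), down 32.9300 (V=0.0000). Price 8.0189; hedge Δ=1.3514, bond B=-41.9811.
Each (Δ,B) replicates both successor values, so the strategy is self-financing and V0 is arbitrage-free.

(0,0): Delta=1.3514 Bond=-41.9811
V0=8.0189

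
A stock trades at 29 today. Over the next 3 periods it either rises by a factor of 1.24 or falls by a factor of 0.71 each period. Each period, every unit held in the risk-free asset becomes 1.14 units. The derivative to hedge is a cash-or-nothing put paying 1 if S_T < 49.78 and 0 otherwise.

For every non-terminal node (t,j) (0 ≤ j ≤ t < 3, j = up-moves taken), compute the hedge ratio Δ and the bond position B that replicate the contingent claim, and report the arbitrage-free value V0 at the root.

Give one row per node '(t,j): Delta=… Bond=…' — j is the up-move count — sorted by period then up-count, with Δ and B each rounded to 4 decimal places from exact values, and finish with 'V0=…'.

(0,0): Delta=-0.0330 Bond=1.2702
(1,0): Delta=0.0000 Bond=0.7695
(1,1): Delta=-0.0373 Bond=1.6058
(2,0): Delta=0.0000 Bond=0.8772
(2,1): Delta=0.0000 Bond=0.8772
(2,2): Delta=-0.0423 Bond=2.0523
V0=0.3145

The replicating-portfolio and risk-neutral prices coincide; use p* = (1.14−0.71)/(1.24−0.71) = 0.8113 for the latter.
Payoff layer (t=3): V(3,0)=1.0000, V(3,1)=1.0000, V(3,2)=1.0000, V(3,3)=0.0000
(2,0): S=14.6189. Δ = (V_up−V_dn)/(S_up−S_dn) = (1.0000−1.0000)/(18.1274−10.3794) = 0.0000. V = [p*·1.0000 + (1−p*)·1.0000]/1.14 = 0.8772. B = V − Δ·S = 0.8772.
(2,1): S=25.5316. Δ = (V_up−V_dn)/(S_up−S_dn) = (1.0000−1.0000)/(31.6592−18.1274) = 0.0000. V = [p*·1.0000 + (1−p*)·1.0000]/1.14 = 0.8772. B = V − Δ·S = 0.8772.
(2,2): S=44.5904. Δ = (V_up−V_dn)/(S_up−S_dn) = (0.0000−1.0000)/(55.2921−31.6592) = -0.0423. V = [p*·0.0000 + (1−p*)·1.0000]/1.14 = 0.1655. B = V − Δ·S = 2.0523.
(1,0): S=20.5900. Δ = (V_up−V_dn)/(S_up−S_dn) = (0.8772−0.8772)/(25.5316−14.6189) = 0.0000. V = [p*·0.8772 + (1−p*)·0.8772]/1.14 = 0.7695. B = V − Δ·S = 0.7695.
(1,1): S=35.9600. Δ = (V_up−V_dn)/(S_up−S_dn) = (0.1655−0.8772)/(44.5904−25.5316) = -0.0373. V = [p*·0.1655 + (1−p*)·0.8772]/1.14 = 0.2630. B = V − Δ·S = 1.6058.
(0,0): S=29.0000. Δ = (V_up−V_dn)/(S_up−S_dn) = (0.2630−0.7695)/(35.9600−20.5900) = -0.0330. V = [p*·0.2630 + (1−p*)·0.7695]/1.14 = 0.3145. B = V − Δ·S = 1.2702.
The time-0 hedge costs 0.3145, which is the no-arbitrage price.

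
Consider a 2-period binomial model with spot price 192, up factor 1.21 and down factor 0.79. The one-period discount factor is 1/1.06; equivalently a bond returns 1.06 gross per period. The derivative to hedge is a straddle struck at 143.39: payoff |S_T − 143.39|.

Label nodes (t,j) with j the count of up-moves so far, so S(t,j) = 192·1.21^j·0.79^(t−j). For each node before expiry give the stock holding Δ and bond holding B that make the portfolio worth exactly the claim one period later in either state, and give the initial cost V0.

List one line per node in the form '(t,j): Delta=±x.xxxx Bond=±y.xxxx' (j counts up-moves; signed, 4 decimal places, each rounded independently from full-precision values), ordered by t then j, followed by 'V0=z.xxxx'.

Under the risk-neutral measure, an up-move has probability p* = (R−d)/(u−d) = 0.6429 and values discount at R = 1.06.
At expiry t=2: V(2,0)=23.5628, V(2,1)=40.1428, V(2,2)=137.7172
  t=1,j=0: stock 151.6800 → up 183.5328 (V=40.1428), down 119.8272 (V=23.5628). Price 32.2843; hedge Δ=0.2603, bond B=-7.1919.
  t=1,j=1: stock 232.3200 → up 281.1072 (V=137.7172), down 183.5328 (V=40.1428). Price 97.0464; hedge Δ=1.0000, bond B=-135.2736.
  t=0,j=0: stock 192.0000 → up 232.3200 (V=97.0464), down 151.6800 (V=32.2843). Price 69.7331; hedge Δ=0.8031, bond B=-84.4624.
Root portfolio cost Δ·192+B reproduces V0=69.7331.

(0,0): Delta=0.8031 Bond=-84.4624
(1,0): Delta=0.2603 Bond=-7.1919
(1,1): Delta=1.0000 Bond=-135.2736
V0=69.7331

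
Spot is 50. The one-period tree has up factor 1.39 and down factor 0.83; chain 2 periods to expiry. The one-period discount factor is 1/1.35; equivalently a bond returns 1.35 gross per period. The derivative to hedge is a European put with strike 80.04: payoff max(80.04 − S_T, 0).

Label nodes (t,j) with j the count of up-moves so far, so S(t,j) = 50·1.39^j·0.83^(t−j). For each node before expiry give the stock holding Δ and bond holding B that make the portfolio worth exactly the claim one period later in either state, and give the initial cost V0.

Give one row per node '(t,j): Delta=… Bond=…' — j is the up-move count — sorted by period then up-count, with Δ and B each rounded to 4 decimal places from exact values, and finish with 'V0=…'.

Risk-neutral probability p* = (R−d)/(u−d) = (1.35−0.83)/(1.39−0.83) = 0.9286.
Terminal values V(2,·): V(2,0)=45.5950, V(2,1)=22.3550, V(2,2)=0.0000
  t=1,j=0: stock 41.5000 → up 57.6850 (V=22.3550), down 34.4450 (V=45.5950). Price 17.7889; hedge Δ=-1.0000, bond B=59.2889.
  t=1,j=1: stock 69.5000 → up 96.6050 (V=0.0000), down 57.6850 (V=22.3550). Price 1.1828; hedge Δ=-0.5744, bond B=41.1024.
  t=0,j=0: stock 50.0000 → up 69.5000 (V=1.1828), down 41.5000 (V=17.7889). Price 1.7548; hedge Δ=-0.5931, bond B=31.4085.
Self-financing check: at every node Δ·S+B equals the discounted successor values.

(0,0): Delta=-0.5931 Bond=31.4085
(1,0): Delta=-1.0000 Bond=59.2889
(1,1): Delta=-0.5744 Bond=41.1024
V0=1.7548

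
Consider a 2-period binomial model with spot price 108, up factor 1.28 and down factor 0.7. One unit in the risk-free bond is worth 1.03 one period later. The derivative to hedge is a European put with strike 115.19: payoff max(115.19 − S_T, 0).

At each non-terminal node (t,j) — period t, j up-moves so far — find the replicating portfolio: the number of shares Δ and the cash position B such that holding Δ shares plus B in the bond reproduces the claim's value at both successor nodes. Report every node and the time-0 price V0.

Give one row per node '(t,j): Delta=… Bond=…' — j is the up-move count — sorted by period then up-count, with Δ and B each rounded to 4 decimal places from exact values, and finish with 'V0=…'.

Under the risk-neutral measure, an up-move has probability p* = (R−d)/(u−d) = 0.5690 and values discount at R = 1.03.
At expiry t=2: V(2,0)=62.2700, V(2,1)=18.4220, V(2,2)=0.0000
  t=1,j=0: stock 75.6000 → up 96.7680 (V=18.4220), down 52.9200 (V=62.2700). Price 36.2350; hedge Δ=-1.0000, bond B=111.8350.
  t=1,j=1: stock 138.2400 → up 176.9472 (V=0.0000), down 96.7680 (V=18.4220). Price 7.7092; hedge Δ=-0.2298, bond B=39.4713.
  t=0,j=0: stock 108.0000 → up 138.2400 (V=7.7092), down 75.6000 (V=36.2350). Price 19.4221; hedge Δ=-0.4554, bond B=68.6044.
Root portfolio cost Δ·108+B reproduces V0=19.4221.

(0,0): Delta=-0.4554 Bond=68.6044
(1,0): Delta=-1.0000 Bond=111.8350
(1,1): Delta=-0.2298 Bond=39.4713
V0=19.4221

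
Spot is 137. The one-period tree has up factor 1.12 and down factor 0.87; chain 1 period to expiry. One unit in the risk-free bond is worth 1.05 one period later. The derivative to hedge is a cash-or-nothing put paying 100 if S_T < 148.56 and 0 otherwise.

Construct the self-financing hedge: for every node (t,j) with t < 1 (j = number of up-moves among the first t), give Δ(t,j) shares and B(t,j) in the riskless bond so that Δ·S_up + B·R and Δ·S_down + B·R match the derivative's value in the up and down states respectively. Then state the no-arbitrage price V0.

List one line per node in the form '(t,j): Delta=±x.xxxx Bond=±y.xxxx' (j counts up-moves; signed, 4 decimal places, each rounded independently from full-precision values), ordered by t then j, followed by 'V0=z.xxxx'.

(0,0): Delta=-2.9197 Bond=426.6667
V0=26.6667

Under the risk-neutral measure, an up-move has probability p* = (R−d)/(u−d) = 0.7200 and values discount at R = 1.05.
Payoff layer (t=1): V(1,0)=100.0000, V(1,1)=0.0000
  t=0,j=0: stock 137.0000 → up 153.4400 (V=0.0000), down 119.1900 (V=100.0000). Price 26.6667; hedge Δ=-2.9197, bond B=426.6667.
Self-financing check: at every node Δ·S+B equals the discounted successor values.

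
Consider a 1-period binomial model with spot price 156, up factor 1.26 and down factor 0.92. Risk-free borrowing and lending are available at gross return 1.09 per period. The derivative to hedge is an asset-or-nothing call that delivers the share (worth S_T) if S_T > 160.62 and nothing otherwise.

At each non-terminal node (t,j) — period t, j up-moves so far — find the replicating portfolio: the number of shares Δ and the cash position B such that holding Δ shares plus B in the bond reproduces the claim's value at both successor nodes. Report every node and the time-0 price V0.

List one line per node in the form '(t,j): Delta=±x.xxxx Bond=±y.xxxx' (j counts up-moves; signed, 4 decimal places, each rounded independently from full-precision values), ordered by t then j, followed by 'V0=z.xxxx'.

(0,0): Delta=3.7059 Bond=-487.9525
V0=90.1651

No-arbitrage ⇒ martingale measure with p* = (R−d)/(u−d) = 0.5000.
Payoff layer (t=1): V(1,0)=0.0000, V(1,1)=196.5600
  t=0,j=0: stock 156.0000 → up 196.5600 (V=196.5600), down 143.5200 (V=0.0000). Price 90.1651; hedge Δ=3.7059, bond B=-487.9525.
Root portfolio cost Δ·156+B reproduces V0=90.1651.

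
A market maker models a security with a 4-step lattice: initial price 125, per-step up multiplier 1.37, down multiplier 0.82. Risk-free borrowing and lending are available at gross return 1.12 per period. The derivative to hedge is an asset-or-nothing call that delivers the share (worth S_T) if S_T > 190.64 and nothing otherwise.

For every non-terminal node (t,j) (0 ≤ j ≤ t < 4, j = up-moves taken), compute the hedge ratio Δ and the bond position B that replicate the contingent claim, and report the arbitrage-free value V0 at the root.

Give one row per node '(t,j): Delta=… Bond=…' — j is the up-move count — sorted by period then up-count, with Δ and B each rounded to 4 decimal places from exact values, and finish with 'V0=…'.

(0,0): Delta=1.4041 Bond=-101.3165
(1,0): Delta=1.1089 Bond=-83.2147
(1,1): Delta=1.5513 Bond=-138.6911
(2,0): Delta=0.0000 Bond=0.0000
(2,1): Delta=1.6620 Bond=-170.8674
(2,2): Delta=1.4962 Bond=-142.3895
(3,0): Delta=0.0000 Bond=0.0000
(3,1): Delta=0.0000 Bond=0.0000
(3,2): Delta=2.4909 Bond=-350.8478
(3,3): Delta=1.0000 Bond=0.0000
V0=74.1943

No-arbitrage ⇒ martingale measure with p* = (R−d)/(u−d) = 0.5455.
At expiry t=4: V(4,0)=0.0000, V(4,1)=0.0000, V(4,2)=0.0000, V(4,3)=263.5637, V(4,4)=440.3442
  t=3,j=0: stock 68.9210 → up 94.4218 (V=0.0000), down 56.5152 (V=0.0000). Price 0.0000; hedge Δ=0.0000, bond B=0.0000.
  t=3,j=1: stock 115.1485 → up 157.7534 (V=0.0000), down 94.4218 (V=0.0000). Price 0.0000; hedge Δ=0.0000, bond B=0.0000.
  t=3,j=2: stock 192.3823 → up 263.5637 (V=263.5637), down 157.7534 (V=0.0000). Price 128.3589; hedge Δ=2.4909, bond B=-350.8478.
  t=3,j=3: stock 321.4191 → up 440.3442 (V=440.3442), down 263.5637 (V=263.5637). Price 321.4191; hedge Δ=1.0000, bond B=0.0000.
  t=2,j=0: stock 84.0500 → up 115.1485 (V=0.0000), down 68.9210 (V=0.0000). Price 0.0000; hedge Δ=0.0000, bond B=0.0000.
  t=2,j=1: stock 140.4250 → up 192.3822 (V=128.3589), down 115.1485 (V=0.0000). Price 62.5125; hedge Δ=1.6620, bond B=-170.8674.
  t=2,j=2: stock 234.6125 → up 321.4191 (V=321.4191), down 192.3823 (V=128.3589). Price 208.6290; hedge Δ=1.4962, bond B=-142.3895.
  t=1,j=0: stock 102.5000 → up 140.4250 (V=62.5125), down 84.0500 (V=0.0000). Price 30.4444; hedge Δ=1.1089, bond B=-83.2147.
  t=1,j=1: stock 171.2500 → up 234.6125 (V=208.6290), down 140.4250 (V=62.5125). Price 126.9754; hedge Δ=1.5513, bond B=-138.6911.
  t=0,j=0: stock 125.0000 → up 171.2500 (V=126.9754), down 102.5000 (V=30.4444). Price 74.1943; hedge Δ=1.4041, bond B=-101.3165.
Check: Δ(0,0)·S0 + B(0,0) = 74.1943 = V0.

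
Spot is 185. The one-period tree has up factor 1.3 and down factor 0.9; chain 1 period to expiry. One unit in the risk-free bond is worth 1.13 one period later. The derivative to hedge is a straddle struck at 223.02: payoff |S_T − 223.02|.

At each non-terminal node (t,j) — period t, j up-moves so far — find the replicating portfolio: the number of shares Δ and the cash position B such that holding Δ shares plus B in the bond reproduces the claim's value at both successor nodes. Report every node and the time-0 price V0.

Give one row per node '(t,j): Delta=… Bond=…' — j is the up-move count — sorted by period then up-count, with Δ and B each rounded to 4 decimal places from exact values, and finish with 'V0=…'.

Since d<R<u, set p* = (R−d)/(u−d) = 0.5750; price each node as the discounted p*-expectation of its children.
At expiry t=1: V(1,0)=56.5200, V(1,1)=17.4800
  t=0,j=0: stock 185.0000 → up 240.5000 (V=17.4800), down 166.5000 (V=56.5200). Price 30.1522; hedge Δ=-0.5276, bond B=127.7522.
Check: Δ(0,0)·S0 + B(0,0) = 30.1522 = V0.

(0,0): Delta=-0.5276 Bond=127.7522
V0=30.1522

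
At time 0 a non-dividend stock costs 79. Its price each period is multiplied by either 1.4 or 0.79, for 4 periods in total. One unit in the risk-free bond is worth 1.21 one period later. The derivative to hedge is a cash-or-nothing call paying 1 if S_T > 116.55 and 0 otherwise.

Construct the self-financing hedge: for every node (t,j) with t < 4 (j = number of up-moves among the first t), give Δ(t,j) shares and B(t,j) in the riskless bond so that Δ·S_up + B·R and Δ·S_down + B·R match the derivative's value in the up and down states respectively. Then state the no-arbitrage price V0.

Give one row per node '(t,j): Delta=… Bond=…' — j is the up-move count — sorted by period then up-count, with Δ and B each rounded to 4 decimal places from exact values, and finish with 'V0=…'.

(0,0): Delta=0.0052 Bond=-0.1154
(1,0): Delta=0.0085 Bond=-0.3466
(1,1): Delta=0.0043 Bond=-0.0460
(2,0): Delta=0.0000 Bond=0.0000
(2,1): Delta=0.0107 Bond=-0.6090
(2,2): Delta=0.0027 Bond=0.1948
(3,0): Delta=0.0000 Bond=0.0000
(3,1): Delta=0.0000 Bond=0.0000
(3,2): Delta=0.0134 Bond=-1.0703
(3,3): Delta=0.0000 Bond=0.8264
V0=0.2946

The replicating-portfolio and risk-neutral prices coincide; use p* = (1.21−0.79)/(1.4−0.79) = 0.6885 for the latter.
Payoff layer (t=4): V(4,0)=0.0000, V(4,1)=0.0000, V(4,2)=0.0000, V(4,3)=1.0000, V(4,4)=1.0000
(3,0): S=38.9501. Δ = (V_up−V_dn)/(S_up−S_dn) = (0.0000−0.0000)/(54.5301−30.7706) = 0.0000. V = [p*·0.0000 + (1−p*)·0.0000]/1.21 = 0.0000. B = V − Δ·S = 0.0000.
(3,1): S=69.0255. Δ = (V_up−V_dn)/(S_up−S_dn) = (0.0000−0.0000)/(96.6356−54.5301) = 0.0000. V = [p*·0.0000 + (1−p*)·0.0000]/1.21 = 0.0000. B = V − Δ·S = 0.0000.
(3,2): S=122.3236. Δ = (V_up−V_dn)/(S_up−S_dn) = (1.0000−0.0000)/(171.2530−96.6356) = 0.0134. V = [p*·1.0000 + (1−p*)·0.0000]/1.21 = 0.5690. B = V − Δ·S = -1.0703.
(3,3): S=216.7760. Δ = (V_up−V_dn)/(S_up−S_dn) = (1.0000−1.0000)/(303.4864−171.2530) = 0.0000. V = [p*·1.0000 + (1−p*)·1.0000]/1.21 = 0.8264. B = V − Δ·S = 0.8264.
(2,0): S=49.3039. Δ = (V_up−V_dn)/(S_up−S_dn) = (0.0000−0.0000)/(69.0255−38.9501) = 0.0000. V = [p*·0.0000 + (1−p*)·0.0000]/1.21 = 0.0000. B = V − Δ·S = 0.0000.
(2,1): S=87.3740. Δ = (V_up−V_dn)/(S_up−S_dn) = (0.5690−0.0000)/(122.3236−69.0255) = 0.0107. V = [p*·0.5690 + (1−p*)·0.0000]/1.21 = 0.3238. B = V − Δ·S = -0.6090.
(2,2): S=154.8400. Δ = (V_up−V_dn)/(S_up−S_dn) = (0.8264−0.5690)/(216.7760−122.3236) = 0.0027. V = [p*·0.8264 + (1−p*)·0.5690]/1.21 = 0.6167. B = V − Δ·S = 0.1948.
(1,0): S=62.4100. Δ = (V_up−V_dn)/(S_up−S_dn) = (0.3238−0.0000)/(87.3740−49.3039) = 0.0085. V = [p*·0.3238 + (1−p*)·0.0000]/1.21 = 0.1842. B = V − Δ·S = -0.3466.
(1,1): S=110.6000. Δ = (V_up−V_dn)/(S_up−S_dn) = (0.6167−0.3238)/(154.8400−87.3740) = 0.0043. V = [p*·0.6167 + (1−p*)·0.3238]/1.21 = 0.4343. B = V − Δ·S = -0.0460.
(0,0): S=79.0000. Δ = (V_up−V_dn)/(S_up−S_dn) = (0.4343−0.1842)/(110.6000−62.4100) = 0.0052. V = [p*·0.4343 + (1−p*)·0.1842]/1.21 = 0.2946. B = V − Δ·S = -0.1154.
Self-financing check: at every node Δ·S+B equals the discounted successor values.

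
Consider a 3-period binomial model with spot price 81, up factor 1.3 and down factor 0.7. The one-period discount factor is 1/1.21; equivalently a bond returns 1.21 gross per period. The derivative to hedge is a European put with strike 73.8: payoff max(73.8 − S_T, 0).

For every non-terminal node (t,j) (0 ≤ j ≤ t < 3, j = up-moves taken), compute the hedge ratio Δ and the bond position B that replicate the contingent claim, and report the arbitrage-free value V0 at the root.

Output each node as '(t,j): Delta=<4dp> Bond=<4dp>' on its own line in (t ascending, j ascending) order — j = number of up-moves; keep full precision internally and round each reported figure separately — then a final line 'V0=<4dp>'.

Since d<R<u, set p* = (R−d)/(u−d) = 0.8500; price each node as the discounted p*-expectation of its children.
At expiry t=3: V(3,0)=46.0170, V(3,1)=22.2030, V(3,2)=0.0000, V(3,3)=0.0000
Node (2,0) S=39.6900: V=(p*·22.2030+(1−p*)·46.0170)/1.21=21.3017; Δ=(22.2030−46.0170)/(51.5970−27.7830)=-1.0000; B=V−Δ·S=60.9917
Node (2,1) S=73.7100: V=(p*·0.0000+(1−p*)·22.2030)/1.21=2.7524; Δ=(0.0000−22.2030)/(95.8230−51.5970)=-0.5020; B=V−Δ·S=39.7574
Node (2,2) S=136.8900: V=(p*·0.0000+(1−p*)·0.0000)/1.21=0.0000; Δ=(0.0000−0.0000)/(177.9570−95.8230)=0.0000; B=V−Δ·S=0.0000
Node (1,0) S=56.7000: V=(p*·2.7524+(1−p*)·21.3017)/1.21=4.5742; Δ=(2.7524−21.3017)/(73.7100−39.6900)=-0.5452; B=V−Δ·S=35.4897
Node (1,1) S=105.3000: V=(p*·0.0000+(1−p*)·2.7524)/1.21=0.3412; Δ=(0.0000−2.7524)/(136.8900−73.7100)=-0.0436; B=V−Δ·S=4.9286
Node (0,0) S=81.0000: V=(p*·0.3412+(1−p*)·4.5742)/1.21=0.8067; Δ=(0.3412−4.5742)/(105.3000−56.7000)=-0.0871; B=V−Δ·S=7.8618
Each (Δ,B) replicates both successor values, so the strategy is self-financing and V0 is arbitrage-free.

(0,0): Delta=-0.0871 Bond=7.8618
(1,0): Delta=-0.5452 Bond=35.4897
(1,1): Delta=-0.0436 Bond=4.9286
(2,0): Delta=-1.0000 Bond=60.9917
(2,1): Delta=-0.5020 Bond=39.7574
(2,2): Delta=0.0000 Bond=0.0000
V0=0.8067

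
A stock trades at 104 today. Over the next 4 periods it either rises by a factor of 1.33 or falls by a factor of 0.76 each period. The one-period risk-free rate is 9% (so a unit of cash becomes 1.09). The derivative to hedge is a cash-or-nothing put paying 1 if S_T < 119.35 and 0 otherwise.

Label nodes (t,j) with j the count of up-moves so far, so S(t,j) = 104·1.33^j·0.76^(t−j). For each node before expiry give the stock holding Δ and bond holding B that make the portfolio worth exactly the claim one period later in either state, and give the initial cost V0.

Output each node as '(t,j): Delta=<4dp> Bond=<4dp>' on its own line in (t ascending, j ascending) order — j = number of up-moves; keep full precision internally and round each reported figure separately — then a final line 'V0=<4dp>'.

Risk-neutral probability p* = (R−d)/(u−d) = (1.09−0.76)/(1.33−0.76) = 0.5789.
Terminal payoffs: V(4,0)=1.0000, V(4,1)=1.0000, V(4,2)=1.0000, V(4,3)=0.0000, V(4,4)=0.0000
Node (3,0) S=45.6535: V=(p*·1.0000+(1−p*)·1.0000)/1.09=0.9174; Δ=(1.0000−1.0000)/(60.7192−34.6967)=0.0000; B=V−Δ·S=0.9174
Node (3,1) S=79.8936: V=(p*·1.0000+(1−p*)·1.0000)/1.09=0.9174; Δ=(1.0000−1.0000)/(106.2585−60.7192)=0.0000; B=V−Δ·S=0.9174
Node (3,2) S=139.8139: V=(p*·0.0000+(1−p*)·1.0000)/1.09=0.3863; Δ=(0.0000−1.0000)/(185.9524−106.2585)=-0.0125; B=V−Δ·S=2.1407
Node (3,3) S=244.6742: V=(p*·0.0000+(1−p*)·0.0000)/1.09=0.0000; Δ=(0.0000−0.0000)/(325.4167−185.9524)=0.0000; B=V−Δ·S=0.0000
Node (2,0) S=60.0704: V=(p*·0.9174+(1−p*)·0.9174)/1.09=0.8417; Δ=(0.9174−0.9174)/(79.8936−45.6535)=0.0000; B=V−Δ·S=0.8417
Node (2,1) S=105.1232: V=(p*·0.3863+(1−p*)·0.9174)/1.09=0.5596; Δ=(0.3863−0.9174)/(139.8139−79.8936)=-0.0089; B=V−Δ·S=1.4914
Node (2,2) S=183.9656: V=(p*·0.0000+(1−p*)·0.3863)/1.09=0.1492; Δ=(0.0000−0.3863)/(244.6742−139.8139)=-0.0037; B=V−Δ·S=0.8269
Node (1,0) S=79.0400: V=(p*·0.5596+(1−p*)·0.8417)/1.09=0.6223; Δ=(0.5596−0.8417)/(105.1232−60.0704)=-0.0063; B=V−Δ·S=1.1173
Node (1,1) S=138.3200: V=(p*·0.1492+(1−p*)·0.5596)/1.09=0.2954; Δ=(0.1492−0.5596)/(183.9656−105.1232)=-0.0052; B=V−Δ·S=1.0153
Node (0,0) S=104.0000: V=(p*·0.2954+(1−p*)·0.6223)/1.09=0.3973; Δ=(0.2954−0.6223)/(138.3200−79.0400)=-0.0055; B=V−Δ·S=0.9709
Check: Δ(0,0)·S0 + B(0,0) = 0.3973 = V0.

(0,0): Delta=-0.0055 Bond=0.9709
(1,0): Delta=-0.0063 Bond=1.1173
(1,1): Delta=-0.0052 Bond=1.0153
(2,0): Delta=0.0000 Bond=0.8417
(2,1): Delta=-0.0089 Bond=1.4914
(2,2): Delta=-0.0037 Bond=0.8269
(3,0): Delta=0.0000 Bond=0.9174
(3,1): Delta=0.0000 Bond=0.9174
(3,2): Delta=-0.0125 Bond=2.1407
(3,3): Delta=0.0000 Bond=0.0000
V0=0.3973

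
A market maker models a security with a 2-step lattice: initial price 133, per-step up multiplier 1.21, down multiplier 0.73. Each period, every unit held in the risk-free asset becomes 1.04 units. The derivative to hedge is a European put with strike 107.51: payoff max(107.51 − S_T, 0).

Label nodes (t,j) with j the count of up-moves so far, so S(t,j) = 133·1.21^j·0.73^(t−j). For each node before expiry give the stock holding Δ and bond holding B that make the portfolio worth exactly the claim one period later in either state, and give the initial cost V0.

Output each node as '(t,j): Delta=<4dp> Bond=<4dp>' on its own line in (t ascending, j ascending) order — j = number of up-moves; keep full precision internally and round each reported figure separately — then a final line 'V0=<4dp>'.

(0,0): Delta=-0.1954 Bond=30.2394
(1,0): Delta=-0.7861 Bond=88.7971
(1,1): Delta=0.0000 Bond=0.0000
V0=4.2485

No-arbitrage ⇒ martingale measure with p* = (R−d)/(u−d) = 0.6458.
Terminal values V(2,·): V(2,0)=36.6343, V(2,1)=0.0000, V(2,2)=0.0000
(1,0): S=97.0900. Δ = (V_up−V_dn)/(S_up−S_dn) = (0.0000−36.6343)/(117.4789−70.8757) = -0.7861. V = [p*·0.0000 + (1−p*)·36.6343]/1.04 = 12.4756. B = V − Δ·S = 88.7971.
(1,1): S=160.9300. Δ = (V_up−V_dn)/(S_up−S_dn) = (0.0000−0.0000)/(194.7253−117.4789) = 0.0000. V = [p*·0.0000 + (1−p*)·0.0000]/1.04 = 0.0000. B = V − Δ·S = 0.0000.
(0,0): S=133.0000. Δ = (V_up−V_dn)/(S_up−S_dn) = (0.0000−12.4756)/(160.9300−97.0900) = -0.1954. V = [p*·0.0000 + (1−p*)·12.4756]/1.04 = 4.2485. B = V − Δ·S = 30.2394.
The time-0 hedge costs 4.2485, which is the no-arbitrage price.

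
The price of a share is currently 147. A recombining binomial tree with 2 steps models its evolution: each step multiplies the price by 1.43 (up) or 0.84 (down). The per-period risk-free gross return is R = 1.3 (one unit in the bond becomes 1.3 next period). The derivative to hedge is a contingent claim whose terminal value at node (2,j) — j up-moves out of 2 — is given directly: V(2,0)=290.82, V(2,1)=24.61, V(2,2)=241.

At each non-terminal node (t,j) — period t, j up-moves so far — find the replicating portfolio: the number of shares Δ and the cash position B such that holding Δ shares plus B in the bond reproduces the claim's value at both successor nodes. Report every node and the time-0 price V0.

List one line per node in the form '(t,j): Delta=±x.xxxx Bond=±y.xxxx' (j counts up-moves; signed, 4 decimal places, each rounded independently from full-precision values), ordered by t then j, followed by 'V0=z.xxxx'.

Since d<R<u, set p* = (R−d)/(u−d) = 0.7797; price each node as the discounted p*-expectation of its children.
Terminal payoffs: V(2,0)=290.8200, V(2,1)=24.6100, V(2,2)=241.0000
  t=1,j=0: stock 123.4800 → up 176.5764 (V=24.6100), down 103.7232 (V=290.8200). Price 64.0511; hedge Δ=-3.6541, bond B=515.2545.
  t=1,j=1: stock 210.2100 → up 300.6003 (V=241.0000), down 176.5764 (V=24.6100). Price 148.7083; hedge Δ=1.7447, bond B=-218.0544.
  t=0,j=0: stock 147.0000 → up 210.2100 (V=148.7083), down 123.4800 (V=64.0511). Price 100.0423; hedge Δ=0.9761, bond B=-43.4445.
Self-financing check: at every node Δ·S+B equals the discounted successor values.

(0,0): Delta=0.9761 Bond=-43.4445
(1,0): Delta=-3.6541 Bond=515.2545
(1,1): Delta=1.7447 Bond=-218.0544
V0=100.0423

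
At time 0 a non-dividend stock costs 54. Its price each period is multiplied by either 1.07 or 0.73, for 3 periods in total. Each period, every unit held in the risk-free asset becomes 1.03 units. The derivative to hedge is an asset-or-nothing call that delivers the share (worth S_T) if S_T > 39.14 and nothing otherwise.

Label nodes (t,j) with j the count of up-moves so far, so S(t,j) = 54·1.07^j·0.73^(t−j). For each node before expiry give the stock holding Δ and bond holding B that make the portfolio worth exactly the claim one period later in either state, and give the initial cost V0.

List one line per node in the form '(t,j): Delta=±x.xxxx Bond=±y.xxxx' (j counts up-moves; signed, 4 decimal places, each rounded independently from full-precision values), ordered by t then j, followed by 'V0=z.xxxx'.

No-arbitrage ⇒ martingale measure with p* = (R−d)/(u−d) = 0.8824.
Payoff layer (t=3): V(3,0)=0.0000, V(3,1)=0.0000, V(3,2)=45.1320, V(3,3)=66.1523
Node (2,0) S=28.7766: V=(p*·0.0000+(1−p*)·0.0000)/1.03=0.0000; Δ=(0.0000−0.0000)/(30.7910−21.0069)=0.0000; B=V−Δ·S=0.0000
Node (2,1) S=42.1794: V=(p*·45.1320+(1−p*)·0.0000)/1.03=38.6624; Δ=(45.1320−0.0000)/(45.1320−30.7910)=3.1471; B=V−Δ·S=-94.0786
Node (2,2) S=61.8246: V=(p*·66.1523+(1−p*)·45.1320)/1.03=61.8246; Δ=(66.1523−45.1320)/(66.1523−45.1320)=1.0000; B=V−Δ·S=0.0000
Node (1,0) S=39.4200: V=(p*·38.6624+(1−p*)·0.0000)/1.03=33.1203; Δ=(38.6624−0.0000)/(42.1794−28.7766)=2.8847; B=V−Δ·S=-80.5928
Node (1,1) S=57.7800: V=(p*·61.8246+(1−p*)·38.6624)/1.03=57.3783; Δ=(61.8246−38.6624)/(61.8246−42.1794)=1.1790; B=V−Δ·S=-10.7457
Node (0,0) S=54.0000: V=(p*·57.3783+(1−p*)·33.1203)/1.03=52.9363; Δ=(57.3783−33.1203)/(57.7800−39.4200)=1.3212; B=V−Δ·S=-18.4107
Each (Δ,B) replicates both successor values, so the strategy is self-financing and V0 is arbitrage-free.

(0,0): Delta=1.3212 Bond=-18.4107
(1,0): Delta=2.8847 Bond=-80.5928
(1,1): Delta=1.1790 Bond=-10.7457
(2,0): Delta=0.0000 Bond=0.0000
(2,1): Delta=3.1471 Bond=-94.0786
(2,2): Delta=1.0000 Bond=0.0000
V0=52.9363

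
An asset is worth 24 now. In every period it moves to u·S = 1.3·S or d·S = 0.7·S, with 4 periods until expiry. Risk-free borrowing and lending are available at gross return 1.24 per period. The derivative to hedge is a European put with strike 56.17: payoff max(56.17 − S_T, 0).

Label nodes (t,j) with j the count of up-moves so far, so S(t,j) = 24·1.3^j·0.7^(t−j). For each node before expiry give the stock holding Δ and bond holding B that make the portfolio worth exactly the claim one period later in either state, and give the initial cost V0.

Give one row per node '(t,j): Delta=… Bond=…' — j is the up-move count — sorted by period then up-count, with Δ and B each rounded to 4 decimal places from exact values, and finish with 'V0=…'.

The replicating-portfolio and risk-neutral prices coincide; use p* = (1.24−0.7)/(1.3−0.7) = 0.9000 for the latter.
Payoff layer (t=4): V(4,0)=50.4076, V(4,1)=45.4684, V(4,2)=36.2956, V(4,3)=19.2604, V(4,4)=0.0000
  t=3,j=0: stock 8.2320 → up 10.7016 (V=45.4684), down 5.7624 (V=50.4076). Price 37.0664; hedge Δ=-1.0000, bond B=45.2984.
  t=3,j=1: stock 15.2880 → up 19.8744 (V=36.2956), down 10.7016 (V=45.4684). Price 30.0104; hedge Δ=-1.0000, bond B=45.2984.
  t=3,j=2: stock 28.3920 → up 36.9096 (V=19.2604), down 19.8744 (V=36.2956). Price 16.9064; hedge Δ=-1.0000, bond B=45.2984.
  t=3,j=3: stock 52.7280 → up 68.5464 (V=0.0000), down 36.9096 (V=19.2604). Price 1.5533; hedge Δ=-0.6088, bond B=33.6539.
  t=2,j=0: stock 11.7600 → up 15.2880 (V=30.0104), down 8.2320 (V=37.0664). Price 24.7710; hedge Δ=-1.0000, bond B=36.5310.
  t=2,j=1: stock 21.8400 → up 28.3920 (V=16.9064), down 15.2880 (V=30.0104). Price 14.6910; hedge Δ=-1.0000, bond B=36.5310.
  t=2,j=2: stock 40.5600 → up 52.7280 (V=1.5533), down 28.3920 (V=16.9064). Price 2.4908; hedge Δ=-0.6309, bond B=28.0793.
  t=1,j=0: stock 16.8000 → up 21.8400 (V=14.6910), down 11.7600 (V=24.7710). Price 12.6604; hedge Δ=-1.0000, bond B=29.4604.
  t=1,j=1: stock 31.2000 → up 40.5600 (V=2.4908), down 21.8400 (V=14.6910). Price 2.9926; hedge Δ=-0.6517, bond B=23.3262.
  t=0,j=0: stock 24.0000 → up 31.2000 (V=2.9926), down 16.8000 (V=12.6604). Price 3.1930; hedge Δ=-0.6714, bond B=19.3062.
Self-financing check: at every node Δ·S+B equals the discounted successor values.

(0,0): Delta=-0.6714 Bond=19.3062
(1,0): Delta=-1.0000 Bond=29.4604
(1,1): Delta=-0.6517 Bond=23.3262
(2,0): Delta=-1.0000 Bond=36.5310
(2,1): Delta=-1.0000 Bond=36.5310
(2,2): Delta=-0.6309 Bond=28.0793
(3,0): Delta=-1.0000 Bond=45.2984
(3,1): Delta=-1.0000 Bond=45.2984
(3,2): Delta=-1.0000 Bond=45.2984
(3,3): Delta=-0.6088 Bond=33.6539
V0=3.1930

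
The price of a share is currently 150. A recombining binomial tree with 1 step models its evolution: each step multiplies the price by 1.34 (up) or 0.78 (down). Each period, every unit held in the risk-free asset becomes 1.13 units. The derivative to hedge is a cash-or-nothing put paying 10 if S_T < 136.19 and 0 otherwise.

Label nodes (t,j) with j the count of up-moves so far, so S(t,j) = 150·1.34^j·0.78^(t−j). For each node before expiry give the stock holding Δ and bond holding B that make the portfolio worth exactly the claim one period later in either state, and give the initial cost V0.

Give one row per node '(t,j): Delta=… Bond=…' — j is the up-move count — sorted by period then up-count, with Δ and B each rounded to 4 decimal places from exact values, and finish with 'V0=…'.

Under the risk-neutral measure, an up-move has probability p* = (R−d)/(u−d) = 0.6250 and values discount at R = 1.13.
Payoff layer (t=1): V(1,0)=10.0000, V(1,1)=0.0000
  t=0,j=0: stock 150.0000 → up 201.0000 (V=0.0000), down 117.0000 (V=10.0000). Price 3.3186; hedge Δ=-0.1190, bond B=21.1757.
Each (Δ,B) replicates both successor values, so the strategy is self-financing and V0 is arbitrage-free.

(0,0): Delta=-0.1190 Bond=21.1757
V0=3.3186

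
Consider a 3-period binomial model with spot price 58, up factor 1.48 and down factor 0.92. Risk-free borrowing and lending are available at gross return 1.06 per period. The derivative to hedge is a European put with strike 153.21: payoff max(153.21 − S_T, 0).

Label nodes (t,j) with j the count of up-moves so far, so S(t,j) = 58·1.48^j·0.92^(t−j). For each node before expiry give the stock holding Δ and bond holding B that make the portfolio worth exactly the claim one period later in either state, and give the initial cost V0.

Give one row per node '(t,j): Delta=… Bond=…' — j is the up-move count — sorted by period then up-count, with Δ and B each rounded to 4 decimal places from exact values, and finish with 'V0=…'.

(0,0): Delta=-0.9404 Bond=125.6367
(1,0): Delta=-1.0000 Bond=136.3564
(1,1): Delta=-0.8292 Bond=123.6307
(2,0): Delta=-1.0000 Bond=144.5377
(2,1): Delta=-1.0000 Bond=144.5377
(2,2): Delta=-0.5107 Bond=90.5808
V0=71.0948

Under the risk-neutral measure, an up-move has probability p* = (R−d)/(u−d) = 0.2500 and values discount at R = 1.06.
Terminal payoffs: V(3,0)=108.0461, V(3,1)=80.5550, V(3,2)=36.3303, V(3,3)=0.0000
Node (2,0) S=49.0912: V=(p*·80.5550+(1−p*)·108.0461)/1.06=95.4465; Δ=(80.5550−108.0461)/(72.6550−45.1639)=-1.0000; B=V−Δ·S=144.5377
Node (2,1) S=78.9728: V=(p*·36.3303+(1−p*)·80.5550)/1.06=65.5649; Δ=(36.3303−80.5550)/(116.8797−72.6550)=-1.0000; B=V−Δ·S=144.5377
Node (2,2) S=127.0432: V=(p*·0.0000+(1−p*)·36.3303)/1.06=25.7054; Δ=(0.0000−36.3303)/(188.0239−116.8797)=-0.5107; B=V−Δ·S=90.5808
Node (1,0) S=53.3600: V=(p*·65.5649+(1−p*)·95.4465)/1.06=82.9964; Δ=(65.5649−95.4465)/(78.9728−49.0912)=-1.0000; B=V−Δ·S=136.3564
Node (1,1) S=85.8400: V=(p*·25.7054+(1−p*)·65.5649)/1.06=52.4529; Δ=(25.7054−65.5649)/(127.0432−78.9728)=-0.8292; B=V−Δ·S=123.6307
Node (0,0) S=58.0000: V=(p*·52.4529+(1−p*)·82.9964)/1.06=71.0948; Δ=(52.4529−82.9964)/(85.8400−53.3600)=-0.9404; B=V−Δ·S=125.6367
Root portfolio cost Δ·58+B reproduces V0=71.0948.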